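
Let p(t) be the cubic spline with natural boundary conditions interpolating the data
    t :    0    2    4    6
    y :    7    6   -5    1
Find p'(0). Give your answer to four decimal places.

Write σ_i for p''(x_i). With h_i = 2, 2, 2 and divided differences Δ_i = -1/2, -11/2, 3, the continuity of p' gives the tridiagonal system
  2·σ_0 + 8·σ_1 + 2·σ_2 = 6(Δ_1 - Δ_0) = -30
  2·σ_1 + 8·σ_2 + 2·σ_3 = 6(Δ_2 - Δ_1) = 51
Natural end conditions: σ_0 = σ_3 = 0.
Hence σ_0 = 0, σ_1 = -57/10, σ_2 = 39/5, σ_3 = 0.
On [0, 2], p'(t) = b_0 + 2c_0·t + 3d_0·t² with b_0 = Δ_0 - h_0(2σ_0 + σ_1)/6 = 7/5, c_0 = σ_0/2 = 0, d_0 = (σ_1 - σ_0)/(6h_0) = -19/40. So p'(0) = 7/5.

1.4000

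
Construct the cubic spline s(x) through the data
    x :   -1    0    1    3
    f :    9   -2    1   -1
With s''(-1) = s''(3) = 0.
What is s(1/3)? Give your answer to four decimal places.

Let σ_i = s''(x_i). Step sizes h_i = 1, 1, 2; slopes of the chords Δ_i = (y_(i+1) - y_i)/h_i = -11, 3, -1.
  1·σ_0 + 4·σ_1 + 1·σ_2 = 6(Δ_1 - Δ_0) = 84
  1·σ_1 + 6·σ_2 + 2·σ_3 = 6(Δ_2 - Δ_1) = -24
Natural end conditions: σ_0 = σ_3 = 0.
Solving the tridiagonal system: σ_0 = 0, σ_1 = 528/23, σ_2 = -180/23, σ_3 = 0.
On [0, 1], s(x) = -2 - 77/23·x + 264/23·x² - 118/23·x³.
With x = 1/3: s(1/3) = -1261/621.

-2.0306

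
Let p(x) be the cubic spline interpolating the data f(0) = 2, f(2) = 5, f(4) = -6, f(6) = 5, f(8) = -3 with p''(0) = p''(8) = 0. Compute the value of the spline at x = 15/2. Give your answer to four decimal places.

Write m_i for p''(x_i). With h_i = 2, 2, 2, 2 and divided differences Δ_i = 3/2, -11/2, 11/2, -4, the continuity of p' gives the tridiagonal system
  2·m_0 + 8·m_1 + 2·m_2 = 6(Δ_1 - Δ_0) = -42
  2·m_1 + 8·m_2 + 2·m_3 = 6(Δ_2 - Δ_1) = 66
  2·m_2 + 8·m_3 + 2·m_4 = 6(Δ_3 - Δ_2) = -57
Natural end conditions: m_0 = m_4 = 0.
Forward elimination and back-substitution give m_0 = 0, m_1 = -951/112, m_2 = 363/28, m_3 = -1161/112, m_4 = 0.
On [6, 8], p(x) = 5 + 163/56·(x - 6) - 1161/224·(x - 6)² + 387/448·(x - 6)³.
With (x - 6) = 3/2: p(15/2) = 2221/3584.

0.6197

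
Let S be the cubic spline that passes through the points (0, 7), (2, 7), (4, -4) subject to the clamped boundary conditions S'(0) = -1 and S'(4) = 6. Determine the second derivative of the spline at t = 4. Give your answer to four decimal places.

23.1250

Let M_i = S''(x_i). Step sizes h_i = 2, 2; slopes of the chords Δ_i = (y_(i+1) - y_i)/h_i = 0, -11/2.
  2·M_0 + 8·M_1 + 2·M_2 = 6(Δ_1 - Δ_0) = -33
Clamped end conditions give two more equations: 2h_0·M_0 + h_0·M_1 = 6(Δ_0 - S'(0)) = 6 and h_1·M_1 + 2h_1·M_2 = 6(S'(4) - Δ_1) = 69.
Forward elimination and back-substitution give M_0 = 59/8, M_1 = -47/4, M_2 = 185/8.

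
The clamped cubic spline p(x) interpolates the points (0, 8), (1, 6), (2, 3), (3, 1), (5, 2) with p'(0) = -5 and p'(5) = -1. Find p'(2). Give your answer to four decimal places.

Let m_i = p''(x_i). Step sizes h_i = 1, 1, 1, 2; slopes of the chords Δ_i = (y_(i+1) - y_i)/h_i = -2, -3, -2, 1/2.
  1·m_0 + 4·m_1 + 1·m_2 = 6(Δ_1 - Δ_0) = -6
  1·m_1 + 4·m_2 + 1·m_3 = 6(Δ_2 - Δ_1) = 6
  1·m_2 + 6·m_3 + 2·m_4 = 6(Δ_3 - Δ_2) = 15
Clamped end conditions give two more equations: 2h_0·m_0 + h_0·m_1 = 6(Δ_0 - p'(0)) = 18 and h_3·m_3 + 2h_3·m_4 = 6(p'(5) - Δ_3) = -9.
Hence m_0 = 935/82, m_1 = -197/41, m_2 = 149/82, m_3 = 145/41, m_4 = -659/164.
On [2, 3], p'(x) = b_2 + 2c_2·(x - 2) + 3d_2·(x - 2)² with b_2 = Δ_2 - h_2(2m_2 + m_3)/6 = -131/41, c_2 = m_2/2 = 149/164, d_2 = (m_3 - m_2)/(6h_2) = 47/164. So p'(2) = -131/41.

-3.1951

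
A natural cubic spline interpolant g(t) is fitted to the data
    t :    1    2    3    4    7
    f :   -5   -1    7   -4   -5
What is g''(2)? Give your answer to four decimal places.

14.8276

Let σ_i = g''(x_i). Step sizes h_i = 1, 1, 1, 3; slopes of the chords Δ_i = (y_(i+1) - y_i)/h_i = 4, 8, -11, -1/3.
  1·σ_0 + 4·σ_1 + 1·σ_2 = 6(Δ_1 - Δ_0) = 24
  1·σ_1 + 4·σ_2 + 1·σ_3 = 6(Δ_2 - Δ_1) = -114
  1·σ_2 + 8·σ_3 + 3·σ_4 = 6(Δ_3 - Δ_2) = 64
Natural end conditions: σ_0 = σ_4 = 0.
Solving the tridiagonal system: σ_0 = 0, σ_1 = 430/29, σ_2 = -1024/29, σ_3 = 360/29, σ_4 = 0.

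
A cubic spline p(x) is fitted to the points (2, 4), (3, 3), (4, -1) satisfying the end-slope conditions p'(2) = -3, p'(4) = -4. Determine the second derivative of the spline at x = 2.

Write M_i for p''(x_i). With h_i = 1, 1 and divided differences Δ_i = -1, -4, the continuity of p' gives the tridiagonal system
  1·M_0 + 4·M_1 + 1·M_2 = 6(Δ_1 - Δ_0) = -18
Clamped end conditions give two more equations: 2h_0·M_0 + h_0·M_1 = 6(Δ_0 - p'(2)) = 12 and h_1·M_1 + 2h_1·M_2 = 6(p'(4) - Δ_1) = 0.
Forward elimination and back-substitution give M_0 = 10, M_1 = -8, M_2 = 4.

10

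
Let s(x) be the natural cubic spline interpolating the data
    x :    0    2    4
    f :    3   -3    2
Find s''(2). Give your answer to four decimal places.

Write σ_i for s''(x_i). With h_i = 2, 2 and divided differences Δ_i = -3, 5/2, the continuity of s' gives the tridiagonal system
  2·σ_0 + 8·σ_1 + 2·σ_2 = 6(Δ_1 - Δ_0) = 33
Natural end conditions: σ_0 = σ_2 = 0.
Solving the tridiagonal system: σ_0 = 0, σ_1 = 33/8, σ_2 = 0.

4.1250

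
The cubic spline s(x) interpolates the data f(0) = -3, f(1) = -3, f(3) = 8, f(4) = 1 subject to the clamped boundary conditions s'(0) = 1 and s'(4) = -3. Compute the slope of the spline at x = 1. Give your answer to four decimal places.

3.0429

Write σ_i for s''(x_i). With h_i = 1, 2, 1 and divided differences Δ_i = 0, 11/2, -7, the continuity of s' gives the tridiagonal system
  1·σ_0 + 6·σ_1 + 2·σ_2 = 6(Δ_1 - Δ_0) = 33
  2·σ_1 + 6·σ_2 + 1·σ_3 = 6(Δ_2 - Δ_1) = -75
Clamped end conditions give two more equations: 2h_0·σ_0 + h_0·σ_1 = 6(Δ_0 - s'(0)) = -6 and h_2·σ_2 + 2h_2·σ_3 = 6(s'(4) - Δ_2) = 24.
Forward elimination and back-substitution give σ_0 = -353/35, σ_1 = 496/35, σ_2 = -734/35, σ_3 = 787/35.
On [1, 3], s'(x) = b_1 + 2c_1·(x - 1) + 3d_1·(x - 1)² with b_1 = Δ_1 - h_1(2σ_1 + σ_2)/6 = 213/70, c_1 = σ_1/2 = 248/35, d_1 = (σ_2 - σ_1)/(6h_1) = -41/14. So s'(1) = 213/70.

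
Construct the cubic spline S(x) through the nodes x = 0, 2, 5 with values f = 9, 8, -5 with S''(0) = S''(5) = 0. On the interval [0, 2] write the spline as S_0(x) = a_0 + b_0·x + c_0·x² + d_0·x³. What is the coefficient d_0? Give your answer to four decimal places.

Put m_i = S'' at the i-th knot. Here h = (2, 3) and Δ = (-1/2, -13/3), so the interior equations h_(i-1)·m_(i-1) + 2(h_(i-1)+h_i)·m_i + h_i·m_(i+1) = 6(Δ_i − Δ_(i-1)) read
  2·m_0 + 10·m_1 + 3·m_2 = 6(Δ_1 - Δ_0) = -23
Natural end conditions: m_0 = m_2 = 0.
Hence m_0 = 0, m_1 = -23/10, m_2 = 0.
On [0, 2], with S_0(x) = a_0 + b_0·x + c_0·x² + d_0·x³: c_0 = m_0/2 = 0, d_0 = (m_1 - m_0)/(6h_0) = -23/120, b_0 = Δ_0 - h_0(2m_0 + m_1)/6 = 4/15.

-0.1917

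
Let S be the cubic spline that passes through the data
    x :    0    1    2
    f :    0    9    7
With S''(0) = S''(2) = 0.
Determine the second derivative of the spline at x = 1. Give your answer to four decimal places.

-16.5000

With σ_i denoting the second derivative at x_i, h_i = 1, 1, and Δ_i = (y_(i+1) − y_i)/h_i = 9, -2:
  1·σ_0 + 4·σ_1 + 1·σ_2 = 6(Δ_1 - Δ_0) = -66
Natural end conditions: σ_0 = σ_2 = 0.
Solving: σ_0 = 0, σ_1 = -33/2, σ_2 = 0.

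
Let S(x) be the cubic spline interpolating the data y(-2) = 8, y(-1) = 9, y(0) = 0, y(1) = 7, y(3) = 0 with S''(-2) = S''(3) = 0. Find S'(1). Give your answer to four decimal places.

Let σ_i = S''(x_i). Step sizes h_i = 1, 1, 1, 2; slopes of the chords Δ_i = (y_(i+1) - y_i)/h_i = 1, -9, 7, -7/2.
  1·σ_0 + 4·σ_1 + 1·σ_2 = 6(Δ_1 - Δ_0) = -60
  1·σ_1 + 4·σ_2 + 1·σ_3 = 6(Δ_2 - Δ_1) = 96
  1·σ_2 + 6·σ_3 + 2·σ_4 = 6(Δ_3 - Δ_2) = -63
Natural end conditions: σ_0 = σ_4 = 0.
Hence σ_0 = 0, σ_1 = -2019/86, σ_2 = 1458/43, σ_3 = -1389/86, σ_4 = 0.
On [1, 3], S'(x) = b_3 + 2c_3·(x - 1) + 3d_3·(x - 1)² with b_3 = Δ_3 - h_3(2σ_3 + σ_4)/6 = 625/86, c_3 = σ_3/2 = -1389/172, d_3 = (σ_4 - σ_3)/(6h_3) = 463/344. So S'(1) = 625/86.

7.2674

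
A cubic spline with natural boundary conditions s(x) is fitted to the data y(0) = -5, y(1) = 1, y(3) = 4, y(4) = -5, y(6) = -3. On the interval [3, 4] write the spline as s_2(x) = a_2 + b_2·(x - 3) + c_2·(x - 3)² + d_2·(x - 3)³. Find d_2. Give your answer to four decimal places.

4.0753

Let m_i = s''(x_i). Step sizes h_i = 1, 2, 1, 2; slopes of the chords Δ_i = (y_(i+1) - y_i)/h_i = 6, 3/2, -9, 1.
  1·m_0 + 6·m_1 + 2·m_2 = 6(Δ_1 - Δ_0) = -27
  2·m_1 + 6·m_2 + 1·m_3 = 6(Δ_2 - Δ_1) = -63
  1·m_2 + 6·m_3 + 2·m_4 = 6(Δ_3 - Δ_2) = 60
Natural end conditions: m_0 = m_4 = 0.
Hence m_0 = 0, m_1 = -23/62, m_2 = -384/31, m_3 = 374/31, m_4 = 0.
On [3, 4], with s_2(x) = a_2 + b_2·(x - 3) + c_2·(x - 3)² + d_2·(x - 3)³: c_2 = m_2/2 = -192/31, d_2 = (m_3 - m_2)/(6h_2) = 379/93, b_2 = Δ_2 - h_2(2m_2 + m_3)/6 = -640/93.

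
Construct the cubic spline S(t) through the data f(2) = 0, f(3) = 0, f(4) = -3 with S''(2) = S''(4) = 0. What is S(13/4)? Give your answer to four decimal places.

Let m_i = S''(x_i). Step sizes h_i = 1, 1; slopes of the chords Δ_i = (y_(i+1) - y_i)/h_i = 0, -3.
  1·m_0 + 4·m_1 + 1·m_2 = 6(Δ_1 - Δ_0) = -18
Natural end conditions: m_0 = m_2 = 0.
Solving: m_0 = 0, m_1 = -9/2, m_2 = 0.
On [3, 4], S(t) = 0 - 3/2·(t - 3) - 9/4·(t - 3)² + 3/4·(t - 3)³.
With (t - 3) = 1/4: S(13/4) = -129/256.

-0.5039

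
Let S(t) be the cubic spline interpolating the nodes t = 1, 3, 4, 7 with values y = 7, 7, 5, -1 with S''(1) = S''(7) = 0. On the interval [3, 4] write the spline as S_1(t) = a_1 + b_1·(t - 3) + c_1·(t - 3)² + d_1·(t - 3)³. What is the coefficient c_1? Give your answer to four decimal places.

Put σ_i = S'' at the i-th knot. Here h = (2, 1, 3) and Δ = (0, -2, -2), so the interior equations h_(i-1)·σ_(i-1) + 2(h_(i-1)+h_i)·σ_i + h_i·σ_(i+1) = 6(Δ_i − Δ_(i-1)) read
  2·σ_0 + 6·σ_1 + 1·σ_2 = 6(Δ_1 - Δ_0) = -12
  1·σ_1 + 8·σ_2 + 3·σ_3 = 6(Δ_2 - Δ_1) = 0
Natural end conditions: σ_0 = σ_3 = 0.
Solving: σ_0 = 0, σ_1 = -96/47, σ_2 = 12/47, σ_3 = 0.
On [3, 4], with S_1(t) = a_1 + b_1·(t - 3) + c_1·(t - 3)² + d_1·(t - 3)³: c_1 = σ_1/2 = -48/47, d_1 = (σ_2 - σ_1)/(6h_1) = 18/47, b_1 = Δ_1 - h_1(2σ_1 + σ_2)/6 = -64/47.

-1.0213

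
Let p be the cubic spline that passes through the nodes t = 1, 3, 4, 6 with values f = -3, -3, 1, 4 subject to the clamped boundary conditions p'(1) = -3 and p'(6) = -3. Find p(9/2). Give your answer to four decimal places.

Put σ_i = p'' at the i-th knot. Here h = (2, 1, 2) and Δ = (0, 4, 3/2), so the interior equations h_(i-1)·σ_(i-1) + 2(h_(i-1)+h_i)·σ_i + h_i·σ_(i+1) = 6(Δ_i − Δ_(i-1)) read
  2·σ_0 + 6·σ_1 + 1·σ_2 = 6(Δ_1 - Δ_0) = 24
  1·σ_1 + 6·σ_2 + 2·σ_3 = 6(Δ_2 - Δ_1) = -15
Clamped end conditions give two more equations: 2h_0·σ_0 + h_0·σ_1 = 6(Δ_0 - p'(1)) = 18 and h_2·σ_2 + 2h_2·σ_3 = 6(p'(6) - Δ_2) = -27.
Solving: σ_0 = 93/32, σ_1 = 51/16, σ_2 = -15/16, σ_3 = -201/32.
On [4, 6], p(t) = 1 + 135/32·(t - 4) - 15/32·(t - 4)² - 57/128·(t - 4)³.
With (t - 4) = 1/2: p(9/2) = 3007/1024.

2.9365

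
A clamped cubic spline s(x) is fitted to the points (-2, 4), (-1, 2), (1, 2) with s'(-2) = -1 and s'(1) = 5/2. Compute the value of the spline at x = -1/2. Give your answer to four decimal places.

Write m_i for s''(x_i). With h_i = 1, 2 and divided differences Δ_i = -2, 0, the continuity of s' gives the tridiagonal system
  1·m_0 + 6·m_1 + 2·m_2 = 6(Δ_1 - Δ_0) = 12
Clamped end conditions give two more equations: 2h_0·m_0 + h_0·m_1 = 6(Δ_0 - s'(-2)) = -6 and h_1·m_1 + 2h_1·m_2 = 6(s'(1) - Δ_1) = 15.
Forward elimination and back-substitution give m_0 = -23/6, m_1 = 5/3, m_2 = 35/12.
On [-1, 1], s(x) = 2 - 25/12·(x + 1) + 5/6·(x + 1)² + 5/48·(x + 1)³.
With (x + 1) = 1/2: s(-1/2) = 151/128.

1.1797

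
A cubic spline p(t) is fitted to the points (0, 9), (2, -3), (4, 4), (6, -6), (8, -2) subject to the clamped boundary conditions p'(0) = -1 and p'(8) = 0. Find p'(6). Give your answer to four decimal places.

Put M_i = p'' at the i-th knot. Here h = (2, 2, 2, 2) and Δ = (-6, 7/2, -5, 2), so the interior equations h_(i-1)·M_(i-1) + 2(h_(i-1)+h_i)·M_i + h_i·M_(i+1) = 6(Δ_i − Δ_(i-1)) read
  2·M_0 + 8·M_1 + 2·M_2 = 6(Δ_1 - Δ_0) = 57
  2·M_1 + 8·M_2 + 2·M_3 = 6(Δ_2 - Δ_1) = -51
  2·M_2 + 8·M_3 + 2·M_4 = 6(Δ_3 - Δ_2) = 42
Clamped end conditions give two more equations: 2h_0·M_0 + h_0·M_1 = 6(Δ_0 - p'(0)) = -30 and h_3·M_3 + 2h_3·M_4 = 6(p'(8) - Δ_3) = -12.
Hence M_0 = -1615/112, M_1 = 775/56, M_2 = -199/16, M_3 = 583/56, M_4 = -919/112.
On [6, 8], p'(t) = b_3 + 2c_3·(t - 6) + 3d_3·(t - 6)² with b_3 = Δ_3 - h_3(2M_3 + M_4)/6 = -247/112, c_3 = M_3/2 = 583/112, d_3 = (M_4 - M_3)/(6h_3) = -695/448. So p'(6) = -247/112.

-2.2054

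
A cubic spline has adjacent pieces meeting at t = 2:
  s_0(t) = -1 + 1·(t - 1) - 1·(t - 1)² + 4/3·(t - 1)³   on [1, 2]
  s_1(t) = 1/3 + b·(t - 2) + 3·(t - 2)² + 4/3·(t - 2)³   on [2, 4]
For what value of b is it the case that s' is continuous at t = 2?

s_0'(t) = 1 - 2·(t - 1) + 4·(t - 1)², so s_0'(2) = 3. On the right, s_1'(2) = b, so b = 3.

3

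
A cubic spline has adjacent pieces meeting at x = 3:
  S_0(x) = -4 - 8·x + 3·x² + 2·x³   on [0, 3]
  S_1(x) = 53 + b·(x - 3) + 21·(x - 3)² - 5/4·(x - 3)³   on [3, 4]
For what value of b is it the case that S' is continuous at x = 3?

64

S_0'(x) = -8 + 6·x + 6·x², so S_0'(3) = 64. On the right, S_1'(3) = b, so b = 64.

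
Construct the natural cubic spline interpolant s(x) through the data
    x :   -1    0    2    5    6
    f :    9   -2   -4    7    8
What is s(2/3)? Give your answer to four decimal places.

Write σ_i for s''(x_i). With h_i = 1, 2, 3, 1 and divided differences Δ_i = -11, -1, 11/3, 1, the continuity of s' gives the tridiagonal system
  1·σ_0 + 6·σ_1 + 2·σ_2 = 6(Δ_1 - Δ_0) = 60
  2·σ_1 + 10·σ_2 + 3·σ_3 = 6(Δ_2 - Δ_1) = 28
  3·σ_2 + 8·σ_3 + 1·σ_4 = 6(Δ_3 - Δ_2) = -16
Natural end conditions: σ_0 = σ_4 = 0.
Solving: σ_0 = 0, σ_1 = 1858/197, σ_2 = 336/197, σ_3 = -520/197, σ_4 = 0.
On [0, 2], s(x) = -2 - 4643/591·x + 929/197·x² - 761/1182·x³.
With x = 2/3: s(2/3) = -85088/15957.

-5.3323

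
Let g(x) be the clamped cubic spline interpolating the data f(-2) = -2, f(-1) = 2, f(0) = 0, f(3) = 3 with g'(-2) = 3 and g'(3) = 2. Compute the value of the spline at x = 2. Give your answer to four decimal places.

With m_i denoting the second derivative at x_i, h_i = 1, 1, 3, and Δ_i = (y_(i+1) − y_i)/h_i = 4, -2, 1:
  1·m_0 + 4·m_1 + 1·m_2 = 6(Δ_1 - Δ_0) = -36
  1·m_1 + 8·m_2 + 3·m_3 = 6(Δ_2 - Δ_1) = 18
Clamped end conditions give two more equations: 2h_0·m_0 + h_0·m_1 = 6(Δ_0 - g'(-2)) = 6 and h_2·m_2 + 2h_2·m_3 = 6(g'(3) - Δ_2) = 6.
Forward elimination and back-substitution give m_0 = 266/29, m_1 = -358/29, m_2 = 122/29, m_3 = -32/29.
On [0, 3], g(x) = 0 - 77/29·x + 61/29·x² - 77/261·x³.
With x = 2: g(2) = 194/261.

0.7433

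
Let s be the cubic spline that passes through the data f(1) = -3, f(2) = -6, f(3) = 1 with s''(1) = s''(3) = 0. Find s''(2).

15

Let σ_i = s''(x_i). Step sizes h_i = 1, 1; slopes of the chords Δ_i = (y_(i+1) - y_i)/h_i = -3, 7.
  1·σ_0 + 4·σ_1 + 1·σ_2 = 6(Δ_1 - Δ_0) = 60
Natural end conditions: σ_0 = σ_2 = 0.
Hence σ_0 = 0, σ_1 = 15, σ_2 = 0.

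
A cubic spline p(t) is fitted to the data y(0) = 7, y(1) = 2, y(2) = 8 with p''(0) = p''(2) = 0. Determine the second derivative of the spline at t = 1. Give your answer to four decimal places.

Let m_i = p''(x_i). Step sizes h_i = 1, 1; slopes of the chords Δ_i = (y_(i+1) - y_i)/h_i = -5, 6.
  1·m_0 + 4·m_1 + 1·m_2 = 6(Δ_1 - Δ_0) = 66
Natural end conditions: m_0 = m_2 = 0.
Forward elimination and back-substitution give m_0 = 0, m_1 = 33/2, m_2 = 0.

16.5000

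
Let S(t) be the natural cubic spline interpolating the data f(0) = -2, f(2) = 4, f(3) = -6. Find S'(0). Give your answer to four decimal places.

Put M_i = S'' at the i-th knot. Here h = (2, 1) and Δ = (3, -10), so the interior equations h_(i-1)·M_(i-1) + 2(h_(i-1)+h_i)·M_i + h_i·M_(i+1) = 6(Δ_i − Δ_(i-1)) read
  2·M_0 + 6·M_1 + 1·M_2 = 6(Δ_1 - Δ_0) = -78
Natural end conditions: M_0 = M_2 = 0.
Forward elimination and back-substitution give M_0 = 0, M_1 = -13, M_2 = 0.
On [0, 2], S'(t) = b_0 + 2c_0·t + 3d_0·t² with b_0 = Δ_0 - h_0(2M_0 + M_1)/6 = 22/3, c_0 = M_0/2 = 0, d_0 = (M_1 - M_0)/(6h_0) = -13/12. So S'(0) = 22/3.

7.3333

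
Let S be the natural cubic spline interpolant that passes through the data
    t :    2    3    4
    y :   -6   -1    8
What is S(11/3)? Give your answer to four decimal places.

4.7037

With m_i denoting the second derivative at x_i, h_i = 1, 1, and Δ_i = (y_(i+1) − y_i)/h_i = 5, 9:
  1·m_0 + 4·m_1 + 1·m_2 = 6(Δ_1 - Δ_0) = 24
Natural end conditions: m_0 = m_2 = 0.
Solving the tridiagonal system: m_0 = 0, m_1 = 6, m_2 = 0.
On [3, 4], S(t) = -1 + 7·(t - 3) + 3·(t - 3)² - 1·(t - 3)³.
With (t - 3) = 2/3: S(11/3) = 127/27.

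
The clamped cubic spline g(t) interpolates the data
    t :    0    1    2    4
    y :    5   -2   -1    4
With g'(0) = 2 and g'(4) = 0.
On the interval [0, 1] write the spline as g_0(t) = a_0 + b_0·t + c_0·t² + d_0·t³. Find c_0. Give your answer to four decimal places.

-18.9318

Let M_i = g''(x_i). Step sizes h_i = 1, 1, 2; slopes of the chords Δ_i = (y_(i+1) - y_i)/h_i = -7, 1, 5/2.
  1·M_0 + 4·M_1 + 1·M_2 = 6(Δ_1 - Δ_0) = 48
  1·M_1 + 6·M_2 + 2·M_3 = 6(Δ_2 - Δ_1) = 9
Clamped end conditions give two more equations: 2h_0·M_0 + h_0·M_1 = 6(Δ_0 - g'(0)) = -54 and h_2·M_2 + 2h_2·M_3 = 6(g'(4) - Δ_2) = -15.
Solving: M_0 = -833/22, M_1 = 239/11, M_2 = -23/22, M_3 = -71/22.
On [0, 1], with g_0(t) = a_0 + b_0·t + c_0·t² + d_0·t³: c_0 = M_0/2 = -833/44, d_0 = (M_1 - M_0)/(6h_0) = 437/44, b_0 = Δ_0 - h_0(2M_0 + M_1)/6 = 2.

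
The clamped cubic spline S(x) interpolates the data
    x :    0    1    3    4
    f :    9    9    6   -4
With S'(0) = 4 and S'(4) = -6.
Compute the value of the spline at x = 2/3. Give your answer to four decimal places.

9.3915

Put M_i = S'' at the i-th knot. Here h = (1, 2, 1) and Δ = (0, -3/2, -10), so the interior equations h_(i-1)·M_(i-1) + 2(h_(i-1)+h_i)·M_i + h_i·M_(i+1) = 6(Δ_i − Δ_(i-1)) read
  1·M_0 + 6·M_1 + 2·M_2 = 6(Δ_1 - Δ_0) = -9
  2·M_1 + 6·M_2 + 1·M_3 = 6(Δ_2 - Δ_1) = -51
Clamped end conditions give two more equations: 2h_0·M_0 + h_0·M_1 = 6(Δ_0 - S'(0)) = -24 and h_2·M_2 + 2h_2·M_3 = 6(S'(4) - Δ_2) = 24.
Solving the tridiagonal system: M_0 = -103/7, M_1 = 38/7, M_2 = -94/7, M_3 = 131/7.
On [0, 1], S(x) = 9 + 4·x - 103/14·x² + 47/14·x³.
With x = 2/3: S(2/3) = 1775/189.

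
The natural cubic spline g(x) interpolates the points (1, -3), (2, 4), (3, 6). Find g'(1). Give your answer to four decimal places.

8.2500

With M_i denoting the second derivative at x_i, h_i = 1, 1, and Δ_i = (y_(i+1) − y_i)/h_i = 7, 2:
  1·M_0 + 4·M_1 + 1·M_2 = 6(Δ_1 - Δ_0) = -30
Natural end conditions: M_0 = M_2 = 0.
Hence M_0 = 0, M_1 = -15/2, M_2 = 0.
On [1, 2], g'(x) = b_0 + 2c_0·(x - 1) + 3d_0·(x - 1)² with b_0 = Δ_0 - h_0(2M_0 + M_1)/6 = 33/4, c_0 = M_0/2 = 0, d_0 = (M_1 - M_0)/(6h_0) = -5/4. So g'(1) = 33/4.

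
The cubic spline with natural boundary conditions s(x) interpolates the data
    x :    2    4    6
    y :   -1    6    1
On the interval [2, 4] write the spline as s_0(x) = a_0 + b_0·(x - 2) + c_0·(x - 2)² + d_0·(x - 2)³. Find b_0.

With σ_i denoting the second derivative at x_i, h_i = 2, 2, and Δ_i = (y_(i+1) − y_i)/h_i = 7/2, -5/2:
  2·σ_0 + 8·σ_1 + 2·σ_2 = 6(Δ_1 - Δ_0) = -36
Natural end conditions: σ_0 = σ_2 = 0.
Solving the tridiagonal system: σ_0 = 0, σ_1 = -9/2, σ_2 = 0.
On [2, 4], with s_0(x) = a_0 + b_0·(x - 2) + c_0·(x - 2)² + d_0·(x - 2)³: c_0 = σ_0/2 = 0, d_0 = (σ_1 - σ_0)/(6h_0) = -3/8, b_0 = Δ_0 - h_0(2σ_0 + σ_1)/6 = 5.

5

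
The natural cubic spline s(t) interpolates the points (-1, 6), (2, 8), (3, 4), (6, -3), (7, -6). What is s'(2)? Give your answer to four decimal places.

-3.1111

With σ_i denoting the second derivative at x_i, h_i = 3, 1, 3, 1, and Δ_i = (y_(i+1) − y_i)/h_i = 2/3, -4, -7/3, -3:
  3·σ_0 + 8·σ_1 + 1·σ_2 = 6(Δ_1 - Δ_0) = -28
  1·σ_1 + 8·σ_2 + 3·σ_3 = 6(Δ_2 - Δ_1) = 10
  3·σ_2 + 8·σ_3 + 1·σ_4 = 6(Δ_3 - Δ_2) = -4
Natural end conditions: σ_0 = σ_4 = 0.
Solving the tridiagonal system: σ_0 = 0, σ_1 = -34/9, σ_2 = 20/9, σ_3 = -4/3, σ_4 = 0.
On [2, 3], s'(t) = b_1 + 2c_1·(t - 2) + 3d_1·(t - 2)² with b_1 = Δ_1 - h_1(2σ_1 + σ_2)/6 = -28/9, c_1 = σ_1/2 = -17/9, d_1 = (σ_2 - σ_1)/(6h_1) = 1. So s'(2) = -28/9.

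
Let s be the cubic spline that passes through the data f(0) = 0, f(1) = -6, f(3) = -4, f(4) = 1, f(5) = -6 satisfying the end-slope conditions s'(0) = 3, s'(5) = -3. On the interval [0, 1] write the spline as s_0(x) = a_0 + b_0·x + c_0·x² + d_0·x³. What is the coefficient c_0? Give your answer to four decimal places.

-16.2188

Put M_i = s'' at the i-th knot. Here h = (1, 2, 1, 1) and Δ = (-6, 1, 5, -7), so the interior equations h_(i-1)·M_(i-1) + 2(h_(i-1)+h_i)·M_i + h_i·M_(i+1) = 6(Δ_i − Δ_(i-1)) read
  1·M_0 + 6·M_1 + 2·M_2 = 6(Δ_1 - Δ_0) = 42
  2·M_1 + 6·M_2 + 1·M_3 = 6(Δ_2 - Δ_1) = 24
  1·M_2 + 4·M_3 + 1·M_4 = 6(Δ_3 - Δ_2) = -72
Clamped end conditions give two more equations: 2h_0·M_0 + h_0·M_1 = 6(Δ_0 - s'(0)) = -54 and h_3·M_3 + 2h_3·M_4 = 6(s'(5) - Δ_3) = 24.
Solving the tridiagonal system: M_0 = -519/16, M_1 = 87/8, M_2 = 147/32, M_3 = -405/16, M_4 = 789/32.
On [0, 1], with s_0(x) = a_0 + b_0·x + c_0·x² + d_0·x³: c_0 = M_0/2 = -519/32, d_0 = (M_1 - M_0)/(6h_0) = 231/32, b_0 = Δ_0 - h_0(2M_0 + M_1)/6 = 3.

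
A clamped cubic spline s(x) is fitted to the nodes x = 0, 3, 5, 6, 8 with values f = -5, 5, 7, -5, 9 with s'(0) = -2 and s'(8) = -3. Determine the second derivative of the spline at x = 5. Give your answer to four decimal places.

-18.7152

Put m_i = s'' at the i-th knot. Here h = (3, 2, 1, 2) and Δ = (10/3, 1, -12, 7), so the interior equations h_(i-1)·m_(i-1) + 2(h_(i-1)+h_i)·m_i + h_i·m_(i+1) = 6(Δ_i − Δ_(i-1)) read
  3·m_0 + 10·m_1 + 2·m_2 = 6(Δ_1 - Δ_0) = -14
  2·m_1 + 6·m_2 + 1·m_3 = 6(Δ_2 - Δ_1) = -78
  1·m_2 + 6·m_3 + 2·m_4 = 6(Δ_3 - Δ_2) = 114
Clamped end conditions give two more equations: 2h_0·m_0 + h_0·m_1 = 6(Δ_0 - s'(0)) = 32 and h_3·m_3 + 2h_3·m_4 = 6(s'(8) - Δ_3) = -60.
Solving: m_0 = 2218/453, m_1 = 132/151, m_2 = -2826/151, m_3 = 4914/151, m_4 = -4722/151.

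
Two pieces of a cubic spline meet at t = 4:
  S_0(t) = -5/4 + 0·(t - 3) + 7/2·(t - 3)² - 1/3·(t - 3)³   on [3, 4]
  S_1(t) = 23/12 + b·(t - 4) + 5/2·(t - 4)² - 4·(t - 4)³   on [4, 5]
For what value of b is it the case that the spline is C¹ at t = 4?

S_0'(t) = 0 + 7·(t - 3) - 1·(t - 3)², so S_0'(4) = 6. On the right, S_1'(4) = b, so b = 6.

6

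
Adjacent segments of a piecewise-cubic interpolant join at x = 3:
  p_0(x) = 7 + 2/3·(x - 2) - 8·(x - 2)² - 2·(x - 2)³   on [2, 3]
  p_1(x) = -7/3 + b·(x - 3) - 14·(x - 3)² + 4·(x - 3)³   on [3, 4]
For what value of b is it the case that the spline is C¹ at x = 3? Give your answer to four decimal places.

-21.3333

p_0'(x) = 2/3 - 16·(x - 2) - 6·(x - 2)², so p_0'(3) = -64/3. On the right, p_1'(3) = b, so b = -64/3.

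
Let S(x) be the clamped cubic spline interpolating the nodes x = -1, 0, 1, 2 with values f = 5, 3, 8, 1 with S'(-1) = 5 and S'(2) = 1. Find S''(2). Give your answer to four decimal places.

Let M_i = S''(x_i). Step sizes h_i = 1, 1, 1; slopes of the chords Δ_i = (y_(i+1) - y_i)/h_i = -2, 5, -7.
  1·M_0 + 4·M_1 + 1·M_2 = 6(Δ_1 - Δ_0) = 42
  1·M_1 + 4·M_2 + 1·M_3 = 6(Δ_2 - Δ_1) = -72
Clamped end conditions give two more equations: 2h_0·M_0 + h_0·M_1 = 6(Δ_0 - S'(-1)) = -42 and h_2·M_2 + 2h_2·M_3 = 6(S'(2) - Δ_2) = 48.
Forward elimination and back-substitution give M_0 = -526/15, M_1 = 422/15, M_2 = -532/15, M_3 = 626/15.

41.7333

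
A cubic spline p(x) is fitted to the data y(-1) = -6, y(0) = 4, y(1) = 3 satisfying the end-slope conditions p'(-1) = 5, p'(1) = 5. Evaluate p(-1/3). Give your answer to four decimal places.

Let σ_i = p''(x_i). Step sizes h_i = 1, 1; slopes of the chords Δ_i = (y_(i+1) - y_i)/h_i = 10, -1.
  1·σ_0 + 4·σ_1 + 1·σ_2 = 6(Δ_1 - Δ_0) = -66
Clamped end conditions give two more equations: 2h_0·σ_0 + h_0·σ_1 = 6(Δ_0 - p'(-1)) = 30 and h_1·σ_1 + 2h_1·σ_2 = 6(p'(1) - Δ_1) = 36.
Solving the tridiagonal system: σ_0 = 63/2, σ_1 = -33, σ_2 = 69/2.
On [-1, 0], p(x) = -6 + 5·(x + 1) + 63/4·(x + 1)² - 43/4·(x + 1)³.
With (x + 1) = 2/3: p(-1/3) = 31/27.

1.1481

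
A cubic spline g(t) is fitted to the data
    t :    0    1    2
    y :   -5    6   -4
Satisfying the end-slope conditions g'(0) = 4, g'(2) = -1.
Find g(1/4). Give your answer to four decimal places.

-2.7188

Put M_i = g'' at the i-th knot. Here h = (1, 1) and Δ = (11, -10), so the interior equations h_(i-1)·M_(i-1) + 2(h_(i-1)+h_i)·M_i + h_i·M_(i+1) = 6(Δ_i − Δ_(i-1)) read
  1·M_0 + 4·M_1 + 1·M_2 = 6(Δ_1 - Δ_0) = -126
Clamped end conditions give two more equations: 2h_0·M_0 + h_0·M_1 = 6(Δ_0 - g'(0)) = 42 and h_1·M_1 + 2h_1·M_2 = 6(g'(2) - Δ_1) = 54.
Solving: M_0 = 50, M_1 = -58, M_2 = 56.
On [0, 1], g(t) = -5 + 4·t + 25·t² - 18·t³.
With t = 1/4: g(1/4) = -87/32.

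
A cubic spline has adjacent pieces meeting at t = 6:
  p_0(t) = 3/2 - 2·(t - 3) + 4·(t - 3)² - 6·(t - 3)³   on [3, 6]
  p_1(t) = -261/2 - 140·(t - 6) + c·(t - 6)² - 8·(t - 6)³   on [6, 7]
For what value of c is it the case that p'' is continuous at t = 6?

-50

p_0''(t) = 8 - 36·(t - 3), so p_0''(6) = -100. On the right, p_1''(6) = 2c, so c = -50.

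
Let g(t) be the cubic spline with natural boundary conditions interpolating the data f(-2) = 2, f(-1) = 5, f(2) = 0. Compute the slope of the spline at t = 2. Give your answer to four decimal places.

-3.4167

With M_i denoting the second derivative at x_i, h_i = 1, 3, and Δ_i = (y_(i+1) − y_i)/h_i = 3, -5/3:
  1·M_0 + 8·M_1 + 3·M_2 = 6(Δ_1 - Δ_0) = -28
Natural end conditions: M_0 = M_2 = 0.
Hence M_0 = 0, M_1 = -7/2, M_2 = 0.
On [-1, 2], g'(t) = b_1 + 2c_1·(t + 1) + 3d_1·(t + 1)² with b_1 = Δ_1 - h_1(2M_1 + M_2)/6 = 11/6, c_1 = M_1/2 = -7/4, d_1 = (M_2 - M_1)/(6h_1) = 7/36. So g'(2) = -41/12.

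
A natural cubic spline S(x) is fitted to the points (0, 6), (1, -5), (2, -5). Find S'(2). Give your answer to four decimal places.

2.7500

Put M_i = S'' at the i-th knot. Here h = (1, 1) and Δ = (-11, 0), so the interior equations h_(i-1)·M_(i-1) + 2(h_(i-1)+h_i)·M_i + h_i·M_(i+1) = 6(Δ_i − Δ_(i-1)) read
  1·M_0 + 4·M_1 + 1·M_2 = 6(Δ_1 - Δ_0) = 66
Natural end conditions: M_0 = M_2 = 0.
Forward elimination and back-substitution give M_0 = 0, M_1 = 33/2, M_2 = 0.
On [1, 2], S'(x) = b_1 + 2c_1·(x - 1) + 3d_1·(x - 1)² with b_1 = Δ_1 - h_1(2M_1 + M_2)/6 = -11/2, c_1 = M_1/2 = 33/4, d_1 = (M_2 - M_1)/(6h_1) = -11/4. So S'(2) = 11/4.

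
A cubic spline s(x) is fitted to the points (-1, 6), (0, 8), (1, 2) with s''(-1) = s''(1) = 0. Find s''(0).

Put M_i = s'' at the i-th knot. Here h = (1, 1) and Δ = (2, -6), so the interior equations h_(i-1)·M_(i-1) + 2(h_(i-1)+h_i)·M_i + h_i·M_(i+1) = 6(Δ_i − Δ_(i-1)) read
  1·M_0 + 4·M_1 + 1·M_2 = 6(Δ_1 - Δ_0) = -48
Natural end conditions: M_0 = M_2 = 0.
Hence M_0 = 0, M_1 = -12, M_2 = 0.

-12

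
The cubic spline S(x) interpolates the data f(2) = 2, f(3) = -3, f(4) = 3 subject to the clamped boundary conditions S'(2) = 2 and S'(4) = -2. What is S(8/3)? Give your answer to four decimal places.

Put M_i = S'' at the i-th knot. Here h = (1, 1) and Δ = (-5, 6), so the interior equations h_(i-1)·M_(i-1) + 2(h_(i-1)+h_i)·M_i + h_i·M_(i+1) = 6(Δ_i − Δ_(i-1)) read
  1·M_0 + 4·M_1 + 1·M_2 = 6(Δ_1 - Δ_0) = 66
Clamped end conditions give two more equations: 2h_0·M_0 + h_0·M_1 = 6(Δ_0 - S'(2)) = -42 and h_1·M_1 + 2h_1·M_2 = 6(S'(4) - Δ_1) = -48.
Solving: M_0 = -79/2, M_1 = 37, M_2 = -85/2.
On [2, 3], S(x) = 2 + 2·(x - 2) - 79/4·(x - 2)² + 51/4·(x - 2)³.
With (x - 2) = 2/3: S(8/3) = -5/3.

-1.6667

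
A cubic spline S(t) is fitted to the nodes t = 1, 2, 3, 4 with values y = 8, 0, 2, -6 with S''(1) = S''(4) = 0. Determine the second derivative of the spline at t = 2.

Write m_i for S''(x_i). With h_i = 1, 1, 1 and divided differences Δ_i = -8, 2, -8, the continuity of S' gives the tridiagonal system
  1·m_0 + 4·m_1 + 1·m_2 = 6(Δ_1 - Δ_0) = 60
  1·m_1 + 4·m_2 + 1·m_3 = 6(Δ_2 - Δ_1) = -60
Natural end conditions: m_0 = m_3 = 0.
Solving the tridiagonal system: m_0 = 0, m_1 = 20, m_2 = -20, m_3 = 0.

20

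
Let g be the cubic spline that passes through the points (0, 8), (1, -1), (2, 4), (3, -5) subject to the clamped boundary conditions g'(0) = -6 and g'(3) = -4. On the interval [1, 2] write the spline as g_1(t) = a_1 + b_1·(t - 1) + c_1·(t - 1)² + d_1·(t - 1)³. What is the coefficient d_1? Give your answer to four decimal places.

Let M_i = g''(x_i). Step sizes h_i = 1, 1, 1; slopes of the chords Δ_i = (y_(i+1) - y_i)/h_i = -9, 5, -9.
  1·M_0 + 4·M_1 + 1·M_2 = 6(Δ_1 - Δ_0) = 84
  1·M_1 + 4·M_2 + 1·M_3 = 6(Δ_2 - Δ_1) = -84
Clamped end conditions give two more equations: 2h_0·M_0 + h_0·M_1 = 6(Δ_0 - g'(0)) = -18 and h_2·M_2 + 2h_2·M_3 = 6(g'(3) - Δ_2) = 30.
Hence M_0 = -418/15, M_1 = 566/15, M_2 = -586/15, M_3 = 518/15.
On [1, 2], with g_1(t) = a_1 + b_1·(t - 1) + c_1·(t - 1)² + d_1·(t - 1)³: c_1 = M_1/2 = 283/15, d_1 = (M_2 - M_1)/(6h_1) = -64/5, b_1 = Δ_1 - h_1(2M_1 + M_2)/6 = -16/15.

-12.8000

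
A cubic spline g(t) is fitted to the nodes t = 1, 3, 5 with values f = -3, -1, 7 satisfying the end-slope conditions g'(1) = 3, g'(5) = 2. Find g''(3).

Write m_i for g''(x_i). With h_i = 2, 2 and divided differences Δ_i = 1, 4, the continuity of g' gives the tridiagonal system
  2·m_0 + 8·m_1 + 2·m_2 = 6(Δ_1 - Δ_0) = 18
Clamped end conditions give two more equations: 2h_0·m_0 + h_0·m_1 = 6(Δ_0 - g'(1)) = -12 and h_1·m_1 + 2h_1·m_2 = 6(g'(5) - Δ_1) = -12.
Forward elimination and back-substitution give m_0 = -11/2, m_1 = 5, m_2 = -11/2.

5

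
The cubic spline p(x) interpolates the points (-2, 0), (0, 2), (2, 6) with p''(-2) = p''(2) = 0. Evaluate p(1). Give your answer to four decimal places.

Write M_i for p''(x_i). With h_i = 2, 2 and divided differences Δ_i = 1, 2, the continuity of p' gives the tridiagonal system
  2·M_0 + 8·M_1 + 2·M_2 = 6(Δ_1 - Δ_0) = 6
Natural end conditions: M_0 = M_2 = 0.
Hence M_0 = 0, M_1 = 3/4, M_2 = 0.
On [0, 2], p(x) = 2 + 3/2·x + 3/8·x² - 1/16·x³.
With x = 1: p(1) = 61/16.

3.8125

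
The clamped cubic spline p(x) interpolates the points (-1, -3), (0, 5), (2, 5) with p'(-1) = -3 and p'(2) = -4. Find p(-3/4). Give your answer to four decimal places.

-2.6250

With M_i denoting the second derivative at x_i, h_i = 1, 2, and Δ_i = (y_(i+1) − y_i)/h_i = 8, 0:
  1·M_0 + 6·M_1 + 2·M_2 = 6(Δ_1 - Δ_0) = -48
Clamped end conditions give two more equations: 2h_0·M_0 + h_0·M_1 = 6(Δ_0 - p'(-1)) = 66 and h_1·M_1 + 2h_1·M_2 = 6(p'(2) - Δ_1) = -24.
Forward elimination and back-substitution give M_0 = 122/3, M_1 = -46/3, M_2 = 5/3.
On [-1, 0], p(x) = -3 - 3·(x + 1) + 61/3·(x + 1)² - 28/3·(x + 1)³.
With (x + 1) = 1/4: p(-3/4) = -21/8.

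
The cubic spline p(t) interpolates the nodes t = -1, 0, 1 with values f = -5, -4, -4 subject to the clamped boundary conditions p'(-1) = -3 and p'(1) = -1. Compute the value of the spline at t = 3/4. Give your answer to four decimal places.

Let σ_i = p''(x_i). Step sizes h_i = 1, 1; slopes of the chords Δ_i = (y_(i+1) - y_i)/h_i = 1, 0.
  1·σ_0 + 4·σ_1 + 1·σ_2 = 6(Δ_1 - Δ_0) = -6
Clamped end conditions give two more equations: 2h_0·σ_0 + h_0·σ_1 = 6(Δ_0 - p'(-1)) = 24 and h_1·σ_1 + 2h_1·σ_2 = 6(p'(1) - Δ_1) = -6.
Hence σ_0 = 29/2, σ_1 = -5, σ_2 = -1/2.
On [0, 1], p(t) = -4 + 7/4·t - 5/2·t² + 3/4·t³.
With t = 3/4: p(3/4) = -967/256.

-3.7773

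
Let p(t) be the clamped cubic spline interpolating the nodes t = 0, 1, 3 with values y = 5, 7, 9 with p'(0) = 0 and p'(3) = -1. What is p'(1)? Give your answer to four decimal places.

2.6667

Let M_i = p''(x_i). Step sizes h_i = 1, 2; slopes of the chords Δ_i = (y_(i+1) - y_i)/h_i = 2, 1.
  1·M_0 + 6·M_1 + 2·M_2 = 6(Δ_1 - Δ_0) = -6
Clamped end conditions give two more equations: 2h_0·M_0 + h_0·M_1 = 6(Δ_0 - p'(0)) = 12 and h_1·M_1 + 2h_1·M_2 = 6(p'(3) - Δ_1) = -12.
Forward elimination and back-substitution give M_0 = 20/3, M_1 = -4/3, M_2 = -7/3.
On [1, 3], p'(t) = b_1 + 2c_1·(t - 1) + 3d_1·(t - 1)² with b_1 = Δ_1 - h_1(2M_1 + M_2)/6 = 8/3, c_1 = M_1/2 = -2/3, d_1 = (M_2 - M_1)/(6h_1) = -1/12. So p'(1) = 8/3.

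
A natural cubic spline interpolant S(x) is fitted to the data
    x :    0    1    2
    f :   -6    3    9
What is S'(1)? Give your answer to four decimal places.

7.5000

Put σ_i = S'' at the i-th knot. Here h = (1, 1) and Δ = (9, 6), so the interior equations h_(i-1)·σ_(i-1) + 2(h_(i-1)+h_i)·σ_i + h_i·σ_(i+1) = 6(Δ_i − Δ_(i-1)) read
  1·σ_0 + 4·σ_1 + 1·σ_2 = 6(Δ_1 - Δ_0) = -18
Natural end conditions: σ_0 = σ_2 = 0.
Forward elimination and back-substitution give σ_0 = 0, σ_1 = -9/2, σ_2 = 0.
On [1, 2], S'(x) = b_1 + 2c_1·(x - 1) + 3d_1·(x - 1)² with b_1 = Δ_1 - h_1(2σ_1 + σ_2)/6 = 15/2, c_1 = σ_1/2 = -9/4, d_1 = (σ_2 - σ_1)/(6h_1) = 3/4. So S'(1) = 15/2.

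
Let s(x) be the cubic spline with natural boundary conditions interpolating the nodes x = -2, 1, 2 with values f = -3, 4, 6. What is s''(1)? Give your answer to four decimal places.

-0.2500

Put M_i = s'' at the i-th knot. Here h = (3, 1) and Δ = (7/3, 2), so the interior equations h_(i-1)·M_(i-1) + 2(h_(i-1)+h_i)·M_i + h_i·M_(i+1) = 6(Δ_i − Δ_(i-1)) read
  3·M_0 + 8·M_1 + 1·M_2 = 6(Δ_1 - Δ_0) = -2
Natural end conditions: M_0 = M_2 = 0.
Solving the tridiagonal system: M_0 = 0, M_1 = -1/4, M_2 = 0.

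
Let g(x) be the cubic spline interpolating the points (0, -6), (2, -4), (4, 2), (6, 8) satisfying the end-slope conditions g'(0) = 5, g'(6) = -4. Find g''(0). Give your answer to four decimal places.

-7.4000

Put m_i = g'' at the i-th knot. Here h = (2, 2, 2) and Δ = (1, 3, 3), so the interior equations h_(i-1)·m_(i-1) + 2(h_(i-1)+h_i)·m_i + h_i·m_(i+1) = 6(Δ_i − Δ_(i-1)) read
  2·m_0 + 8·m_1 + 2·m_2 = 6(Δ_1 - Δ_0) = 12
  2·m_1 + 8·m_2 + 2·m_3 = 6(Δ_2 - Δ_1) = 0
Clamped end conditions give two more equations: 2h_0·m_0 + h_0·m_1 = 6(Δ_0 - g'(0)) = -24 and h_2·m_2 + 2h_2·m_3 = 6(g'(6) - Δ_2) = -42.
Hence m_0 = -37/5, m_1 = 14/5, m_2 = 11/5, m_3 = -58/5.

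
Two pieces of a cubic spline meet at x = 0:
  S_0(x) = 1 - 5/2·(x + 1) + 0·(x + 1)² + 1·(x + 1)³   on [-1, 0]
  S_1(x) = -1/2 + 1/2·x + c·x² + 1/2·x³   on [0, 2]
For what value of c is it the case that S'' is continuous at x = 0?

S_0''(x) = 0 + 6·(x + 1), so S_0''(0) = 6. On the right, S_1''(0) = 2c, so c = 3.

3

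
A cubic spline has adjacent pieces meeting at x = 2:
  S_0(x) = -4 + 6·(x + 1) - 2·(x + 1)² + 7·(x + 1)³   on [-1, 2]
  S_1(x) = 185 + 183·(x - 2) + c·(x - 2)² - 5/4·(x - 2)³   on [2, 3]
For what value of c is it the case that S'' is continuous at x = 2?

S_0''(x) = -4 + 42·(x + 1), so S_0''(2) = 122. On the right, S_1''(2) = 2c, so c = 61.

61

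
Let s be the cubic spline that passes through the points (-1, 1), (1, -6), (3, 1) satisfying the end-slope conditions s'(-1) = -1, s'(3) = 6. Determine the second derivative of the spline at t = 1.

7

Write M_i for s''(x_i). With h_i = 2, 2 and divided differences Δ_i = -7/2, 7/2, the continuity of s' gives the tridiagonal system
  2·M_0 + 8·M_1 + 2·M_2 = 6(Δ_1 - Δ_0) = 42
Clamped end conditions give two more equations: 2h_0·M_0 + h_0·M_1 = 6(Δ_0 - s'(-1)) = -15 and h_1·M_1 + 2h_1·M_2 = 6(s'(3) - Δ_1) = 15.
Forward elimination and back-substitution give M_0 = -29/4, M_1 = 7, M_2 = 1/4.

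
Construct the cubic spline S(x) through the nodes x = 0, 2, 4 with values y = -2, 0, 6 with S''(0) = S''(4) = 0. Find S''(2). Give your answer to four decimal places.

1.5000

Write M_i for S''(x_i). With h_i = 2, 2 and divided differences Δ_i = 1, 3, the continuity of S' gives the tridiagonal system
  2·M_0 + 8·M_1 + 2·M_2 = 6(Δ_1 - Δ_0) = 12
Natural end conditions: M_0 = M_2 = 0.
Solving: M_0 = 0, M_1 = 3/2, M_2 = 0.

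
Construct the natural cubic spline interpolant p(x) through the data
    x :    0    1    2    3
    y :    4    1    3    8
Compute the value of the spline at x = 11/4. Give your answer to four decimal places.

Let M_i = p''(x_i). Step sizes h_i = 1, 1, 1; slopes of the chords Δ_i = (y_(i+1) - y_i)/h_i = -3, 2, 5.
  1·M_0 + 4·M_1 + 1·M_2 = 6(Δ_1 - Δ_0) = 30
  1·M_1 + 4·M_2 + 1·M_3 = 6(Δ_2 - Δ_1) = 18
Natural end conditions: M_0 = M_3 = 0.
Forward elimination and back-substitution give M_0 = 0, M_1 = 34/5, M_2 = 14/5, M_3 = 0.
On [2, 3], p(x) = 3 + 61/15·(x - 2) + 7/5·(x - 2)² - 7/15·(x - 2)³.
With (x - 2) = 3/4: p(11/4) = 425/64.

6.6406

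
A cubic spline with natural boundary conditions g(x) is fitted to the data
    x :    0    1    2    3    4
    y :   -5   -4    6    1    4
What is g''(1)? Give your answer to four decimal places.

With M_i denoting the second derivative at x_i, h_i = 1, 1, 1, 1, and Δ_i = (y_(i+1) − y_i)/h_i = 1, 10, -5, 3:
  1·M_0 + 4·M_1 + 1·M_2 = 6(Δ_1 - Δ_0) = 54
  1·M_1 + 4·M_2 + 1·M_3 = 6(Δ_2 - Δ_1) = -90
  1·M_2 + 4·M_3 + 1·M_4 = 6(Δ_3 - Δ_2) = 48
Natural end conditions: M_0 = M_4 = 0.
Forward elimination and back-substitution give M_0 = 0, M_1 = 87/4, M_2 = -33, M_3 = 81/4, M_4 = 0.

21.7500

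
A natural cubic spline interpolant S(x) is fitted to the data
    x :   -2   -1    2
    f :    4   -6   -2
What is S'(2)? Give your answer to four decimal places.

5.5833

With σ_i denoting the second derivative at x_i, h_i = 1, 3, and Δ_i = (y_(i+1) − y_i)/h_i = -10, 4/3:
  1·σ_0 + 8·σ_1 + 3·σ_2 = 6(Δ_1 - Δ_0) = 68
Natural end conditions: σ_0 = σ_2 = 0.
Hence σ_0 = 0, σ_1 = 17/2, σ_2 = 0.
On [-1, 2], S'(x) = b_1 + 2c_1·(x + 1) + 3d_1·(x + 1)² with b_1 = Δ_1 - h_1(2σ_1 + σ_2)/6 = -43/6, c_1 = σ_1/2 = 17/4, d_1 = (σ_2 - σ_1)/(6h_1) = -17/36. So S'(2) = 67/12.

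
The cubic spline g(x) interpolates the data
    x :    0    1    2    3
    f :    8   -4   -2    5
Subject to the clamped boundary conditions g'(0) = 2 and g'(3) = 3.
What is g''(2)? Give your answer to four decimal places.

Put σ_i = g'' at the i-th knot. Here h = (1, 1, 1) and Δ = (-12, 2, 7), so the interior equations h_(i-1)·σ_(i-1) + 2(h_(i-1)+h_i)·σ_i + h_i·σ_(i+1) = 6(Δ_i − Δ_(i-1)) read
  1·σ_0 + 4·σ_1 + 1·σ_2 = 6(Δ_1 - Δ_0) = 84
  1·σ_1 + 4·σ_2 + 1·σ_3 = 6(Δ_2 - Δ_1) = 30
Clamped end conditions give two more equations: 2h_0·σ_0 + h_0·σ_1 = 6(Δ_0 - g'(0)) = -84 and h_2·σ_2 + 2h_2·σ_3 = 6(g'(3) - Δ_2) = -24.
Forward elimination and back-substitution give σ_0 = -896/15, σ_1 = 532/15, σ_2 = 28/15, σ_3 = -194/15.

1.8667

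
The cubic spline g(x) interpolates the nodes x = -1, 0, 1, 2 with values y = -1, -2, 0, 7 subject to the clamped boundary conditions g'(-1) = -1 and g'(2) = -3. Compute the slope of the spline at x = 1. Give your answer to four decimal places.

7.7333

Write M_i for g''(x_i). With h_i = 1, 1, 1 and divided differences Δ_i = -1, 2, 7, the continuity of g' gives the tridiagonal system
  1·M_0 + 4·M_1 + 1·M_2 = 6(Δ_1 - Δ_0) = 18
  1·M_1 + 4·M_2 + 1·M_3 = 6(Δ_2 - Δ_1) = 30
Clamped end conditions give two more equations: 2h_0·M_0 + h_0·M_1 = 6(Δ_0 - g'(-1)) = 0 and h_2·M_2 + 2h_2·M_3 = 6(g'(2) - Δ_2) = -60.
Forward elimination and back-substitution give M_0 = -2/15, M_1 = 4/15, M_2 = 256/15, M_3 = -578/15.
On [1, 2], g'(x) = b_2 + 2c_2·(x - 1) + 3d_2·(x - 1)² with b_2 = Δ_2 - h_2(2M_2 + M_3)/6 = 116/15, c_2 = M_2/2 = 128/15, d_2 = (M_3 - M_2)/(6h_2) = -139/15. So g'(1) = 116/15.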